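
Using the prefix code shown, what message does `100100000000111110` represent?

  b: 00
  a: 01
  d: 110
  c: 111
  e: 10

Read left to right; each codeword is recognised as soon as it completes (prefix code):
  10→e | 01→a | 00→b | 00→b | 00→b | 00→b | 111→c | 110→d
Decoded message: eabbbbcd

eabbbbcd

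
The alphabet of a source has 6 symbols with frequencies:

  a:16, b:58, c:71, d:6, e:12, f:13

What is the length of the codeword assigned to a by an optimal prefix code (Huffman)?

4

Repeatedly merge the two smallest:
combine d(6), e(12) → 18
combine f(13), a(16) → 29
combine 18, 29 → 47
combine 47, b(58) → 105
combine c(71), 105 → 176
a's leaf is at depth 4, giving a 4-bit codeword.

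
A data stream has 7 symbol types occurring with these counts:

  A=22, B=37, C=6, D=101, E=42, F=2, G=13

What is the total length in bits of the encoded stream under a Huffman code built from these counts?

Greedily combine the two least-frequent nodes:
merge F(2) and C(6): 8
merge 8 and G(13): 21
merge 21 and A(22): 43
merge B(37) and E(42): 79
merge 43 and 79: 122
merge D(101) and 122: 223
Total encoded bits = sum of merged weights = 8 + 21 + 43 + 79 + 122 + 223 = 496.

496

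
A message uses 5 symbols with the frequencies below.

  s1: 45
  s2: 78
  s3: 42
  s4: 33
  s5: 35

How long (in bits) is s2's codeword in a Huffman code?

2

Huffman merges, smallest pair first:
s4(33) + s5(35) → 68
s3(42) + s1(45) → 87
68 + s2(78) → 146
87 + 146 → 233
s2's leaf is at depth 2, giving a 2-bit codeword.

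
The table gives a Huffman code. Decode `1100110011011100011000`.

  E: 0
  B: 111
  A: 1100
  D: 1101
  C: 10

AADAEAE

Read left to right; each codeword is recognised as soon as it completes (prefix code):
  1100→A | 1100→A | 1101→D | 1100→A | 0→E | 1100→A | 0→E
Decoded message: AADAEAE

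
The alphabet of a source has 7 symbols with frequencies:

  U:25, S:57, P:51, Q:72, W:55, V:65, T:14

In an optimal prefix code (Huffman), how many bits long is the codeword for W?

3

Build the tree from the bottom:
combine T(14), U(25) → 39
combine 39, P(51) → 90
combine W(55), S(57) → 112
combine V(65), Q(72) → 137
combine 90, 112 → 202
combine 137, 202 → 339
W's leaf is at depth 3, giving a 3-bit codeword.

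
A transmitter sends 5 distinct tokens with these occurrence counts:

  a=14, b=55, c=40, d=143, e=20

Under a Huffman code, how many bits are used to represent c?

Repeatedly merge the two smallest:
combine a(14), e(20) → 34
combine 34, c(40) → 74
combine b(55), 74 → 129
combine 129, d(143) → 272
c sits 3 levels below the root, so its codeword is 3 bits.

3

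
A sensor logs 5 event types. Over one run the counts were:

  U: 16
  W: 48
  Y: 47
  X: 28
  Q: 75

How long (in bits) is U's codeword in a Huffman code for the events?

3

Huffman merges, smallest pair first:
combine U(16), X(28) → 44
combine 44, Y(47) → 91
combine W(48), Q(75) → 123
combine 91, 123 → 214
U sits 3 levels below the root, so its codeword is 3 bits.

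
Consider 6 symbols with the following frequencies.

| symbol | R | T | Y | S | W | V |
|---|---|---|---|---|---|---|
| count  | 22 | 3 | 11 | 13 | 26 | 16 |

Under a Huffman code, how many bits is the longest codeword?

Merge the two lowest-weight nodes at each step:
T(3) + Y(11) → 14
S(13) + 14 → 27
V(16) + R(22) → 38
W(26) + 27 → 53
38 + 53 → 91
Maximum depth reached is 4.

4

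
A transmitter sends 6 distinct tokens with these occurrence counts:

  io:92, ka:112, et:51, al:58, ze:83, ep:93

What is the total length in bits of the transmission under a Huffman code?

1262

Build the Huffman tree bottom-up:
merge et(51) and al(58): 109
merge ze(83) and io(92): 175
merge ep(93) and 109: 202
merge ka(112) and 175: 287
merge 202 and 287: 489
Each symbol's bit-cost is frequency × depth; summing gives 1262 bits (equivalently 109 + 175 + 202 + 287 + 489).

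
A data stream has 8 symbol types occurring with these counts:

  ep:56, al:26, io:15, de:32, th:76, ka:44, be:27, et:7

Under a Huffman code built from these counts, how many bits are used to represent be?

3

Build the tree from the bottom:
et(7) + io(15) → 22
22 + al(26) → 48
be(27) + de(32) → 59
ka(44) + 48 → 92
ep(56) + 59 → 115
th(76) + 92 → 168
115 + 168 → 283
be's leaf is at depth 3, giving a 3-bit codeword.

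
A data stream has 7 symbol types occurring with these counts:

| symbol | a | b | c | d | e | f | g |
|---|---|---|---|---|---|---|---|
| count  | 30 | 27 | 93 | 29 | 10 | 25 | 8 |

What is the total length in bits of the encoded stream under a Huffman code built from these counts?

541

Merge the two smallest weights repeatedly:
g(8) + e(10) → 18
18 + f(25) → 43
b(27) + d(29) → 56
a(30) + 43 → 73
56 + 73 → 129
c(93) + 129 → 222
The encoded length is the sum of every internal node's weight: 18 + 43 + 56 + 73 + 129 + 222 = 541 bits.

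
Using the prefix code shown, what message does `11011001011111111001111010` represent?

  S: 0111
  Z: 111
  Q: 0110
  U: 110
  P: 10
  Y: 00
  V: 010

Read left to right; each codeword is recognised as soon as it completes (prefix code):
  110→U | 110→U | 010→V | 111→Z | 111→Z | 110→U | 0111→S | 10→P | 10→P
Decoded message: UUVZZUSPP

UUVZZUSPP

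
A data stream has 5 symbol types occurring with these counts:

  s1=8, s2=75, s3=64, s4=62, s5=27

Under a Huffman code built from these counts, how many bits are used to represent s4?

Repeatedly merge the two smallest:
merge s1(8) and s5(27): 35
merge 35 and s4(62): 97
merge s3(64) and s2(75): 139
merge 97 and 139: 236
s4's leaf is at depth 2, giving a 2-bit codeword.

2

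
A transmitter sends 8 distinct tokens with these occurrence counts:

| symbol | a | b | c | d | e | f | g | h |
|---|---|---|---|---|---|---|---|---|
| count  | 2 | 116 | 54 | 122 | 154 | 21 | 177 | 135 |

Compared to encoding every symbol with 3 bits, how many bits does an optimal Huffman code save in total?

Fixed-length: 3 bits × 781 symbols = 2343 bits.
Huffman merges:
merge a(2) and f(21): 23
merge 23 and c(54): 77
merge 77 and b(116): 193
merge d(122) and h(135): 257
merge e(154) and g(177): 331
merge 193 and 257: 450
merge 331 and 450: 781
Huffman total = 23 + 77 + 193 + 257 + 331 + 450 + 781 = 2112 bits.
Saving = 2343 − 2112 = 231 bits.

231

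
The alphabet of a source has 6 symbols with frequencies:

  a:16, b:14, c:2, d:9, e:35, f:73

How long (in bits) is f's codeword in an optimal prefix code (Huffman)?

Repeatedly merge the two smallest:
combine c(2), d(9) → 11
combine 11, b(14) → 25
combine a(16), 25 → 41
combine e(35), 41 → 76
combine f(73), 76 → 149
f is merged only at the final step, so code length = 1.

1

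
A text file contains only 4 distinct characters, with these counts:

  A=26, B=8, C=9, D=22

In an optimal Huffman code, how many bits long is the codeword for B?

Build the tree from the bottom:
B(8) + C(9) → 17
17 + D(22) → 39
A(26) + 39 → 65
B sits 3 levels below the root, so its codeword is 3 bits.

3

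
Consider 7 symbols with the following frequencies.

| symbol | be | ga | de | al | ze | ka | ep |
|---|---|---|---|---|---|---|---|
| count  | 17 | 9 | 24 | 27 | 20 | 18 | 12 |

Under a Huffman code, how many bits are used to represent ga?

4

Build the tree from the bottom:
ga(9) + ep(12) → 21
be(17) + ka(18) → 35
ze(20) + 21 → 41
de(24) + al(27) → 51
35 + 41 → 76
51 + 76 → 127
The subtree containing ga is merged 4 times, so code length = 4.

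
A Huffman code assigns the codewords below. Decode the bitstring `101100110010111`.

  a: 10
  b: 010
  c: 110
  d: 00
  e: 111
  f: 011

acfdae

Read left to right; each codeword is recognised as soon as it completes (prefix code):
  10→a | 110→c | 011→f | 00→d | 10→a | 111→e
Decoded message: acfdae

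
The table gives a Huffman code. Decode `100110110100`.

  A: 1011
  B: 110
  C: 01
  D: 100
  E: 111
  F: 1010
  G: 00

Read left to right; each codeword is recognised as soon as it completes (prefix code):
  100→D | 110→B | 110→B | 100→D
Decoded message: DBBD

DBBD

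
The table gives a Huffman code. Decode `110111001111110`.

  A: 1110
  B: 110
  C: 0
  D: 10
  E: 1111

Read left to right; each codeword is recognised as soon as it completes (prefix code):
  110→B | 1110→A | 0→C | 1111→E | 110→B
Decoded message: BACEB

BACEB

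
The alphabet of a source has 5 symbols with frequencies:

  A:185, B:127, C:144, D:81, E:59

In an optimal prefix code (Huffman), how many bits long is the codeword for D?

3

Repeatedly merge the two smallest:
merge E(59) and D(81): 140
merge B(127) and 140: 267
merge C(144) and A(185): 329
merge 267 and 329: 596
D's leaf is at depth 3, giving a 3-bit codeword.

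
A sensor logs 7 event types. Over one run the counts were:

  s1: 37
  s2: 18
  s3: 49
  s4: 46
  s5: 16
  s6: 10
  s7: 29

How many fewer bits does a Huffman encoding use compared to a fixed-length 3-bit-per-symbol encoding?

69

Fixed-length: 3 bits × 205 symbols = 615 bits.
Huffman merges:
merge s6(10) and s5(16): 26
merge s2(18) and 26: 44
merge s7(29) and s1(37): 66
merge 44 and s4(46): 90
merge s3(49) and 66: 115
merge 90 and 115: 205
Huffman total = 26 + 44 + 66 + 90 + 115 + 205 = 546 bits.
Saving = 615 − 546 = 69 bits.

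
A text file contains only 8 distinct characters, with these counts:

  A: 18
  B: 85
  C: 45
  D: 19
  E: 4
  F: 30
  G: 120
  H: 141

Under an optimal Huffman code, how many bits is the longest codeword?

Merge the two lowest-weight nodes at each step:
combine E(4), A(18) → 22
combine D(19), 22 → 41
combine F(30), 41 → 71
combine C(45), 71 → 116
combine B(85), 116 → 201
combine G(120), H(141) → 261
combine 201, 261 → 462
The rarest symbols sit at the bottom; the longest codeword is 6 bits.

6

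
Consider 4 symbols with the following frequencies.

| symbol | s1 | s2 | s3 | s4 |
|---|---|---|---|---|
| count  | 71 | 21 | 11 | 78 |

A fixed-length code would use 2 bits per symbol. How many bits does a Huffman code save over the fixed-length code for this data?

46

Fixed-length: 2 bits × 181 symbols = 362 bits.
Huffman merges:
combine s3(11), s2(21) → 32
combine 32, s1(71) → 103
combine s4(78), 103 → 181
Huffman total = 32 + 103 + 181 = 316 bits.
Saving = 362 − 316 = 46 bits.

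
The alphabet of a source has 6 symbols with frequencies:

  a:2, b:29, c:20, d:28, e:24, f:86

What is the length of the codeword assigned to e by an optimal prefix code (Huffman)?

Repeatedly merge the two smallest:
combine a(2), c(20) → 22
combine 22, e(24) → 46
combine d(28), b(29) → 57
combine 46, 57 → 103
combine f(86), 103 → 189
e sits 3 levels below the root, so its codeword is 3 bits.

3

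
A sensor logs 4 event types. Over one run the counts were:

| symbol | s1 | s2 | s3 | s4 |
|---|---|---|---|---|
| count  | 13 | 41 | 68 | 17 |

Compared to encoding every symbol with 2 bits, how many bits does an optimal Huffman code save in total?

Fixed-length: 2 bits × 139 symbols = 278 bits.
Huffman merges:
combine s1(13), s4(17) → 30
combine 30, s2(41) → 71
combine s3(68), 71 → 139
Huffman total = 30 + 71 + 139 = 240 bits.
Saving = 278 − 240 = 38 bits.

38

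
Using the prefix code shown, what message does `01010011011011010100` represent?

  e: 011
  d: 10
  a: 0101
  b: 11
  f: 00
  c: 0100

Read left to right; each codeword is recognised as soon as it completes (prefix code):
  0101→a | 00→f | 11→b | 011→e | 011→e | 0101→a | 00→f
Decoded message: afbeeaf

afbeeaf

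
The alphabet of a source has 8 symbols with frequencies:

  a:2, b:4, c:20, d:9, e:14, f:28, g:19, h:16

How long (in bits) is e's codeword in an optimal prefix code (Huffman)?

Repeatedly merge the two smallest:
combine a(2), b(4) → 6
combine 6, d(9) → 15
combine e(14), 15 → 29
combine h(16), g(19) → 35
combine c(20), f(28) → 48
combine 29, 35 → 64
combine 48, 64 → 112
e sits 3 levels below the root, so its codeword is 3 bits.

3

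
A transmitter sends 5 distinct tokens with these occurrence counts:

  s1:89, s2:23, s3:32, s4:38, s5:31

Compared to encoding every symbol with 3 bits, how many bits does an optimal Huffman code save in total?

178

Fixed-length: 3 bits × 213 symbols = 639 bits.
Huffman merges:
merge s2(23) and s5(31): 54
merge s3(32) and s4(38): 70
merge 54 and 70: 124
merge s1(89) and 124: 213
Huffman total = 54 + 70 + 124 + 213 = 461 bits.
Saving = 639 − 461 = 178 bits.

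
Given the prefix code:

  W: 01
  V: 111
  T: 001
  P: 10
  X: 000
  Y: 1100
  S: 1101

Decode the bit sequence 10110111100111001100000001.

PSVTYYXT

Read left to right; each codeword is recognised as soon as it completes (prefix code):
  10→P | 1101→S | 111→V | 001→T | 1100→Y | 1100→Y | 000→X | 001→T
Decoded message: PSVTYYXT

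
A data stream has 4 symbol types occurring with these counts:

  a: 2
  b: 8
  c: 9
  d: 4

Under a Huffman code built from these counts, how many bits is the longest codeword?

Merge the two lowest-weight nodes at each step:
merge a(2) and d(4): 6
merge 6 and b(8): 14
merge c(9) and 14: 23
The rarest symbols sit at the bottom; the longest codeword is 3 bits.

3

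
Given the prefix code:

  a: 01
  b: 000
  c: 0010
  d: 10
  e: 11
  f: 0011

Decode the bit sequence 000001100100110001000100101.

Read left to right; each codeword is recognised as soon as it completes (prefix code):
  000→b | 0011→f | 0010→c | 01→a | 10→d | 0010→c | 0010→c | 01→a | 01→a
Decoded message: bfcadccaa

bfcadccaa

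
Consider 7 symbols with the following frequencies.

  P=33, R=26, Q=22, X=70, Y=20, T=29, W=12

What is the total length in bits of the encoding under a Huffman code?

565

Greedily combine the two least-frequent nodes:
combine W(12), Y(20) → 32
combine Q(22), R(26) → 48
combine T(29), 32 → 61
combine P(33), 48 → 81
combine 61, X(70) → 131
combine 81, 131 → 212
Each symbol's bit-cost is frequency × depth; summing gives 565 bits (equivalently 32 + 48 + 61 + 81 + 131 + 212).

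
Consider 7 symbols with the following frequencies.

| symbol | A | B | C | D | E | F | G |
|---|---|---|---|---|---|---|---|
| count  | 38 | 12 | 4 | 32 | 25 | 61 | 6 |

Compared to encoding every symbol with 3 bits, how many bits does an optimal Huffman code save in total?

99

Fixed-length: 3 bits × 178 symbols = 534 bits.
Huffman merges:
merge C(4) and G(6): 10
merge 10 and B(12): 22
merge 22 and E(25): 47
merge D(32) and A(38): 70
merge 47 and F(61): 108
merge 70 and 108: 178
Huffman total = 10 + 22 + 47 + 70 + 108 + 178 = 435 bits.
Saving = 534 − 435 = 99 bits.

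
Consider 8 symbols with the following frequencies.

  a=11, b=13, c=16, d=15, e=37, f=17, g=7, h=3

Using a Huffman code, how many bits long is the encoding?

330

Merge the two smallest weights repeatedly:
merge h(3) and g(7): 10
merge 10 and a(11): 21
merge b(13) and d(15): 28
merge c(16) and f(17): 33
merge 21 and 28: 49
merge 33 and e(37): 70
merge 49 and 70: 119
Total encoded bits = sum of merged weights = 10 + 21 + 28 + 33 + 49 + 70 + 119 = 330.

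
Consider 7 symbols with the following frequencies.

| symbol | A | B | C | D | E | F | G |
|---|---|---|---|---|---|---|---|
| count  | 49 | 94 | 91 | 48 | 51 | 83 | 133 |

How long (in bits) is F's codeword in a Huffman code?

Build the tree from the bottom:
combine D(48), A(49) → 97
combine E(51), F(83) → 134
combine C(91), B(94) → 185
combine 97, G(133) → 230
combine 134, 185 → 319
combine 230, 319 → 549
The subtree containing F is merged 3 times, so code length = 3.

3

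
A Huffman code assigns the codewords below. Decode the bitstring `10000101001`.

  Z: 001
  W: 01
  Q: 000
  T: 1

TQWWZ

Read left to right; each codeword is recognised as soon as it completes (prefix code):
  1→T | 000→Q | 01→W | 01→W | 001→Z
Decoded message: TQWWZ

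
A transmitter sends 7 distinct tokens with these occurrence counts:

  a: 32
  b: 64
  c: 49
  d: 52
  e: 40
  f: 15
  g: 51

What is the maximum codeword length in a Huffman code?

Merge the two lowest-weight nodes at each step:
merge f(15) and a(32): 47
merge e(40) and 47: 87
merge c(49) and g(51): 100
merge d(52) and b(64): 116
merge 87 and 100: 187
merge 116 and 187: 303
The first pair merged (f, a) ends up deepest, at depth 4.

4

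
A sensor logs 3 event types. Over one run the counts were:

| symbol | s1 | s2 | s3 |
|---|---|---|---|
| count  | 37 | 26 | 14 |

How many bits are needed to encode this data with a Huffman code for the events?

117

Merge the two smallest weights repeatedly:
s3(14) + s2(26) → 40
s1(37) + 40 → 77
Each symbol's bit-cost is frequency × depth; summing gives 117 bits (equivalently 40 + 77).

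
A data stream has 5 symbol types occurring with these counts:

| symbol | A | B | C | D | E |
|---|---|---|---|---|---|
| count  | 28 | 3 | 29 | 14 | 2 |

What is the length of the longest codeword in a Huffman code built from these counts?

4

Merge the two lowest-weight nodes at each step:
merge E(2) and B(3): 5
merge 5 and D(14): 19
merge 19 and A(28): 47
merge C(29) and 47: 76
Maximum depth reached is 4.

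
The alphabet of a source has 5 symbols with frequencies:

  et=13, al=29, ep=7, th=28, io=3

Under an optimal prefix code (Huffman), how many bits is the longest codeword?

Merge the two lowest-weight nodes at each step:
combine io(3), ep(7) → 10
combine 10, et(13) → 23
combine 23, th(28) → 51
combine al(29), 51 → 80
Maximum depth reached is 4.

4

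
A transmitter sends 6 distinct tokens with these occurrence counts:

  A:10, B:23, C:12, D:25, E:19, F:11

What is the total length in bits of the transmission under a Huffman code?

Merge the two smallest weights repeatedly:
combine A(10), F(11) → 21
combine C(12), E(19) → 31
combine 21, B(23) → 44
combine D(25), 31 → 56
combine 44, 56 → 100
Each symbol's bit-cost is frequency × depth; summing gives 252 bits (equivalently 21 + 31 + 44 + 56 + 100).

252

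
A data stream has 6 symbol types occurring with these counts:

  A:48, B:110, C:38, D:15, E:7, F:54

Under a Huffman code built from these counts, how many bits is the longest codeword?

Merge the two lowest-weight nodes at each step:
combine E(7), D(15) → 22
combine 22, C(38) → 60
combine A(48), F(54) → 102
combine 60, 102 → 162
combine B(110), 162 → 272
The rarest symbols sit at the bottom; the longest codeword is 4 bits.

4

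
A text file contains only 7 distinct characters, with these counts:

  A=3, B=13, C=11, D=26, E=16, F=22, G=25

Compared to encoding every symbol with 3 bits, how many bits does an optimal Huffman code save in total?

37

Fixed-length: 3 bits × 116 symbols = 348 bits.
Huffman merges:
combine A(3), C(11) → 14
combine B(13), 14 → 27
combine E(16), F(22) → 38
combine G(25), D(26) → 51
combine 27, 38 → 65
combine 51, 65 → 116
Huffman total = 14 + 27 + 38 + 51 + 65 + 116 = 311 bits.
Saving = 348 − 311 = 37 bits.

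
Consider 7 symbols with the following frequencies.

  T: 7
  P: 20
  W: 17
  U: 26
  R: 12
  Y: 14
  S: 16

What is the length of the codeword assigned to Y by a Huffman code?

3

Huffman merges, smallest pair first:
combine T(7), R(12) → 19
combine Y(14), S(16) → 30
combine W(17), 19 → 36
combine P(20), U(26) → 46
combine 30, 36 → 66
combine 46, 66 → 112
Y's leaf is at depth 3, giving a 3-bit codeword.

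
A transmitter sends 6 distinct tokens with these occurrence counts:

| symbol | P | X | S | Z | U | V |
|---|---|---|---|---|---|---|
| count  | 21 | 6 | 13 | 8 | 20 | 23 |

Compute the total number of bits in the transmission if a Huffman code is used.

223

Greedily combine the two least-frequent nodes:
combine X(6), Z(8) → 14
combine S(13), 14 → 27
combine U(20), P(21) → 41
combine V(23), 27 → 50
combine 41, 50 → 91
Total encoded bits = sum of merged weights = 14 + 27 + 41 + 50 + 91 = 223.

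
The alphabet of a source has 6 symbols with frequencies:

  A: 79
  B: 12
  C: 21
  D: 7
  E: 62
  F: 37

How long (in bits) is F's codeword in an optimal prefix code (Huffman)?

Repeatedly merge the two smallest:
D(7) + B(12) → 19
19 + C(21) → 40
F(37) + 40 → 77
E(62) + 77 → 139
A(79) + 139 → 218
The subtree containing F is merged 3 times, so code length = 3.

3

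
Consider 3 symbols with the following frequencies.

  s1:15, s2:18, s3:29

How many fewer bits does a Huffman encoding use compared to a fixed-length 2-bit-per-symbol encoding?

Fixed-length: 2 bits × 62 symbols = 124 bits.
Huffman merges:
merge s1(15) and s2(18): 33
merge s3(29) and 33: 62
Huffman total = 33 + 62 = 95 bits.
Saving = 124 − 95 = 29 bits.

29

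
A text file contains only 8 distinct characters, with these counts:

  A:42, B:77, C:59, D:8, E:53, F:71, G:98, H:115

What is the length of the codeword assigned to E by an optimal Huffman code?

Repeatedly merge the two smallest:
D(8) + A(42) → 50
50 + E(53) → 103
C(59) + F(71) → 130
B(77) + G(98) → 175
103 + H(115) → 218
130 + 175 → 305
218 + 305 → 523
E's leaf is at depth 3, giving a 3-bit codeword.

3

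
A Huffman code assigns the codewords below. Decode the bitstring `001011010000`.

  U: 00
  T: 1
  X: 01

Read left to right; each codeword is recognised as soon as it completes (prefix code):
  00→U | 1→T | 01→X | 1→T | 01→X | 00→U | 00→U
Decoded message: UTXTXUU

UTXTXUU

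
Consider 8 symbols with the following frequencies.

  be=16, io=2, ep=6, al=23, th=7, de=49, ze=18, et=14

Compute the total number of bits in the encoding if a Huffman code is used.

Build the Huffman tree bottom-up:
combine io(2), ep(6) → 8
combine th(7), 8 → 15
combine et(14), 15 → 29
combine be(16), ze(18) → 34
combine al(23), 29 → 52
combine 34, de(49) → 83
combine 52, 83 → 135
The encoded length is the sum of every internal node's weight: 8 + 15 + 29 + 34 + 52 + 83 + 135 = 356 bits.

356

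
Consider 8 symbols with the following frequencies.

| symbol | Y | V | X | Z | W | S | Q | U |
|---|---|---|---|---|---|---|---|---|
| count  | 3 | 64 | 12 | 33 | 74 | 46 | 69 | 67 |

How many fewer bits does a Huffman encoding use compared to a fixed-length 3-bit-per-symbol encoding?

Fixed-length: 3 bits × 368 symbols = 1104 bits.
Huffman merges:
combine Y(3), X(12) → 15
combine 15, Z(33) → 48
combine S(46), 48 → 94
combine V(64), U(67) → 131
combine Q(69), W(74) → 143
combine 94, 131 → 225
combine 143, 225 → 368
Huffman total = 15 + 48 + 94 + 131 + 143 + 225 + 368 = 1024 bits.
Saving = 1104 − 1024 = 80 bits.

80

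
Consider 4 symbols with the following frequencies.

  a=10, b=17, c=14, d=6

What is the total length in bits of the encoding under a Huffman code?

93

Build the Huffman tree bottom-up:
merge d(6) and a(10): 16
merge c(14) and 16: 30
merge b(17) and 30: 47
The encoded length is the sum of every internal node's weight: 16 + 30 + 47 = 93 bits.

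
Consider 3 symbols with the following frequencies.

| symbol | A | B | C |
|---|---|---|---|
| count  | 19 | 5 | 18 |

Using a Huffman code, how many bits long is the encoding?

65

Build the Huffman tree bottom-up:
merge B(5) and C(18): 23
merge A(19) and 23: 42
The encoded length is the sum of every internal node's weight: 23 + 42 = 65 bits.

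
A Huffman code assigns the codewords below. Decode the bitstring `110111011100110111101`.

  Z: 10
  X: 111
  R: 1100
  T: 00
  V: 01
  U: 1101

UURUXV

Read left to right; each codeword is recognised as soon as it completes (prefix code):
  1101→U | 1101→U | 1100→R | 1101→U | 111→X | 01→V
Decoded message: UURUXV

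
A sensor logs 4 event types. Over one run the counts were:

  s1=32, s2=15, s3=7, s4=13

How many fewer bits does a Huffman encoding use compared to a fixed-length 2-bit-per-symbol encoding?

Fixed-length: 2 bits × 67 symbols = 134 bits.
Huffman merges:
combine s3(7), s4(13) → 20
combine s2(15), 20 → 35
combine s1(32), 35 → 67
Huffman total = 20 + 35 + 67 = 122 bits.
Saving = 134 − 122 = 12 bits.

12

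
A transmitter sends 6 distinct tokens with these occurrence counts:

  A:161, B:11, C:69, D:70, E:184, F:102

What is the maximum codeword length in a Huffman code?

4

Merge the two lowest-weight nodes at each step:
combine B(11), C(69) → 80
combine D(70), 80 → 150
combine F(102), 150 → 252
combine A(161), E(184) → 345
combine 252, 345 → 597
The first pair merged (B, C) ends up deepest, at depth 4.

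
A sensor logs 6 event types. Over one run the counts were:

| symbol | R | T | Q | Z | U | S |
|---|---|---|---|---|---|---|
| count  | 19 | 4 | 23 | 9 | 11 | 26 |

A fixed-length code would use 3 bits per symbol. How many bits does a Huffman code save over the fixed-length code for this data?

55

Fixed-length: 3 bits × 92 symbols = 276 bits.
Huffman merges:
merge T(4) and Z(9): 13
merge U(11) and 13: 24
merge R(19) and Q(23): 42
merge 24 and S(26): 50
merge 42 and 50: 92
Huffman total = 13 + 24 + 42 + 50 + 92 = 221 bits.
Saving = 276 − 221 = 55 bits.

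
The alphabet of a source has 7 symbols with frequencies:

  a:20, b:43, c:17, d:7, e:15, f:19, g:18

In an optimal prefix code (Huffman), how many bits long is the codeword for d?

3

Build the tree from the bottom:
merge d(7) and e(15): 22
merge c(17) and g(18): 35
merge f(19) and a(20): 39
merge 22 and 35: 57
merge 39 and b(43): 82
merge 57 and 82: 139
d's leaf is at depth 3, giving a 3-bit codeword.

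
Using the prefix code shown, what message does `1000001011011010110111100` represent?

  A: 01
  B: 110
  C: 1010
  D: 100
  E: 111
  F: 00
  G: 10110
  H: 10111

DFAAGGED

Read left to right; each codeword is recognised as soon as it completes (prefix code):
  100→D | 00→F | 01→A | 01→A | 10110→G | 10110→G | 111→E | 100→D
Decoded message: DFAAGGED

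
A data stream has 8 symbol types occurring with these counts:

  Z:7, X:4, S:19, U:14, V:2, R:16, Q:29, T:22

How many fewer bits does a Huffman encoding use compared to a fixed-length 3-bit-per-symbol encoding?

32

Fixed-length: 3 bits × 113 symbols = 339 bits.
Huffman merges:
V(2) + X(4) → 6
6 + Z(7) → 13
13 + U(14) → 27
R(16) + S(19) → 35
T(22) + 27 → 49
Q(29) + 35 → 64
49 + 64 → 113
Huffman total = 6 + 13 + 27 + 35 + 49 + 64 + 113 = 307 bits.
Saving = 339 − 307 = 32 bits.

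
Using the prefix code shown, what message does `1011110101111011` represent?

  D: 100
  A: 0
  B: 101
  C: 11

Read left to right; each codeword is recognised as soon as it completes (prefix code):
  101→B | 11→C | 101→B | 0→A | 11→C | 11→C | 0→A | 11→C
Decoded message: BCBACCAC

BCBACCAC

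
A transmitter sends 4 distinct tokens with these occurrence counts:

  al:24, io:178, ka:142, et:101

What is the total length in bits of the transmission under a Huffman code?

837

Greedily combine the two least-frequent nodes:
combine al(24), et(101) → 125
combine 125, ka(142) → 267
combine io(178), 267 → 445
Each symbol's bit-cost is frequency × depth; summing gives 837 bits (equivalently 125 + 267 + 445).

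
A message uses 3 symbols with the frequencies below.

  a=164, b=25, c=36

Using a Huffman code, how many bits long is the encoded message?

286

Greedily combine the two least-frequent nodes:
b(25) + c(36) → 61
61 + a(164) → 225
The encoded length is the sum of every internal node's weight: 61 + 225 = 286 bits.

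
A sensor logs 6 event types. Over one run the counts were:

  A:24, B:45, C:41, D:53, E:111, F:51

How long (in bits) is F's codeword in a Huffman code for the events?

3

Build the tree from the bottom:
merge A(24) and C(41): 65
merge B(45) and F(51): 96
merge D(53) and 65: 118
merge 96 and E(111): 207
merge 118 and 207: 325
F's leaf is at depth 3, giving a 3-bit codeword.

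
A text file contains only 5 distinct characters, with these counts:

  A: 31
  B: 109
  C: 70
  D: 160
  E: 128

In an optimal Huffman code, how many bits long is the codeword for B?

2

Huffman merges, smallest pair first:
combine A(31), C(70) → 101
combine 101, B(109) → 210
combine E(128), D(160) → 288
combine 210, 288 → 498
The subtree containing B is merged 2 times, so code length = 2.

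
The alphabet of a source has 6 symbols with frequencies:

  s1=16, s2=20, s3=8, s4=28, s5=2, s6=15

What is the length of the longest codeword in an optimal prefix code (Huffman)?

Merge the two lowest-weight nodes at each step:
s5(2) + s3(8) → 10
10 + s6(15) → 25
s1(16) + s2(20) → 36
25 + s4(28) → 53
36 + 53 → 89
The rarest symbols sit at the bottom; the longest codeword is 4 bits.

4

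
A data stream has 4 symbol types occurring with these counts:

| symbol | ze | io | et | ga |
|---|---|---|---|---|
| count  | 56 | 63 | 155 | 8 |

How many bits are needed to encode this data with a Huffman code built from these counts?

Merge the two smallest weights repeatedly:
ga(8) + ze(56) → 64
io(63) + 64 → 127
127 + et(155) → 282
Each symbol's bit-cost is frequency × depth; summing gives 473 bits (equivalently 64 + 127 + 282).

473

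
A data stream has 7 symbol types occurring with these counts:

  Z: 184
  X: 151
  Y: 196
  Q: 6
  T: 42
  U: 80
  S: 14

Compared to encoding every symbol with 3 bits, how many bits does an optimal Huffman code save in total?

449

Fixed-length: 3 bits × 673 symbols = 2019 bits.
Huffman merges:
combine Q(6), S(14) → 20
combine 20, T(42) → 62
combine 62, U(80) → 142
combine 142, X(151) → 293
combine Z(184), Y(196) → 380
combine 293, 380 → 673
Huffman total = 20 + 62 + 142 + 293 + 380 + 673 = 1570 bits.
Saving = 2019 − 1570 = 449 bits.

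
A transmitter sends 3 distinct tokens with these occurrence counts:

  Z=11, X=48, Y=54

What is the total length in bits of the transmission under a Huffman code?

172

Greedily combine the two least-frequent nodes:
Z(11) + X(48) → 59
Y(54) + 59 → 113
The encoded length is the sum of every internal node's weight: 59 + 113 = 172 bits.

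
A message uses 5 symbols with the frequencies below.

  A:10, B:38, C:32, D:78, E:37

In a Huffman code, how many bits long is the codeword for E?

3

Build the tree from the bottom:
combine A(10), C(32) → 42
combine E(37), B(38) → 75
combine 42, 75 → 117
combine D(78), 117 → 195
The subtree containing E is merged 3 times, so code length = 3.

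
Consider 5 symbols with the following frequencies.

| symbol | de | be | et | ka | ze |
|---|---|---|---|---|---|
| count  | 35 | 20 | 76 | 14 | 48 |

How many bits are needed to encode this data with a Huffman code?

413

Build the Huffman tree bottom-up:
ka(14) + be(20) → 34
34 + de(35) → 69
ze(48) + 69 → 117
et(76) + 117 → 193
Total encoded bits = sum of merged weights = 34 + 69 + 117 + 193 = 413.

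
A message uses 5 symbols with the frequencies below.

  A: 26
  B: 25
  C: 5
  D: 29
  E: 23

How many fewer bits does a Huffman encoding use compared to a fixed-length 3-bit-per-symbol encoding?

Fixed-length: 3 bits × 108 symbols = 324 bits.
Huffman merges:
merge C(5) and E(23): 28
merge B(25) and A(26): 51
merge 28 and D(29): 57
merge 51 and 57: 108
Huffman total = 28 + 51 + 57 + 108 = 244 bits.
Saving = 324 − 244 = 80 bits.

80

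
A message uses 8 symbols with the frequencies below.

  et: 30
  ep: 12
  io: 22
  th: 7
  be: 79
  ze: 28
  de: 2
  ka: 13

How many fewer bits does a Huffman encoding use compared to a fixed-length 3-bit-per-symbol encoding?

94

Fixed-length: 3 bits × 193 symbols = 579 bits.
Huffman merges:
merge de(2) and th(7): 9
merge 9 and ep(12): 21
merge ka(13) and 21: 34
merge io(22) and ze(28): 50
merge et(30) and 34: 64
merge 50 and 64: 114
merge be(79) and 114: 193
Huffman total = 9 + 21 + 34 + 50 + 64 + 114 + 193 = 485 bits.
Saving = 579 − 485 = 94 bits.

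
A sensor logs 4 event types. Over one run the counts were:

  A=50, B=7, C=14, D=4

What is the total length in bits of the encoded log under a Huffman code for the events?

Greedily combine the two least-frequent nodes:
combine D(4), B(7) → 11
combine 11, C(14) → 25
combine 25, A(50) → 75
Each symbol's bit-cost is frequency × depth; summing gives 111 bits (equivalently 11 + 25 + 75).

111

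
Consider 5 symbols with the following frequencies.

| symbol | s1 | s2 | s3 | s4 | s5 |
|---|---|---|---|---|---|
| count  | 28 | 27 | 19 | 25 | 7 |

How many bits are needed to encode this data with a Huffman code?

Merge the two smallest weights repeatedly:
merge s5(7) and s3(19): 26
merge s4(25) and 26: 51
merge s2(27) and s1(28): 55
merge 51 and 55: 106
Each symbol's bit-cost is frequency × depth; summing gives 238 bits (equivalently 26 + 51 + 55 + 106).

238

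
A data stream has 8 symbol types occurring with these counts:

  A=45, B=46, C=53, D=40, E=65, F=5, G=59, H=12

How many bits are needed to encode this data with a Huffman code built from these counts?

925

Greedily combine the two least-frequent nodes:
merge F(5) and H(12): 17
merge 17 and D(40): 57
merge A(45) and B(46): 91
merge C(53) and 57: 110
merge G(59) and E(65): 124
merge 91 and 110: 201
merge 124 and 201: 325
Each symbol's bit-cost is frequency × depth; summing gives 925 bits (equivalently 17 + 57 + 91 + 110 + 124 + 201 + 325).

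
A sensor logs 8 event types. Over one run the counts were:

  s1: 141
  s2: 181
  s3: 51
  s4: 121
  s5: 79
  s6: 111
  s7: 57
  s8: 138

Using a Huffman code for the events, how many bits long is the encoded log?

Greedily combine the two least-frequent nodes:
merge s3(51) and s7(57): 108
merge s5(79) and 108: 187
merge s6(111) and s4(121): 232
merge s8(138) and s1(141): 279
merge s2(181) and 187: 368
merge 232 and 279: 511
merge 368 and 511: 879
Each symbol's bit-cost is frequency × depth; summing gives 2564 bits (equivalently 108 + 187 + 232 + 279 + 368 + 511 + 879).

2564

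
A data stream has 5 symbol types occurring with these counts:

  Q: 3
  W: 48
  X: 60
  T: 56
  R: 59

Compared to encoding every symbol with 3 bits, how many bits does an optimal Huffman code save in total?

Fixed-length: 3 bits × 226 symbols = 678 bits.
Huffman merges:
merge Q(3) and W(48): 51
merge 51 and T(56): 107
merge R(59) and X(60): 119
merge 107 and 119: 226
Huffman total = 51 + 107 + 119 + 226 = 503 bits.
Saving = 678 − 503 = 175 bits.

175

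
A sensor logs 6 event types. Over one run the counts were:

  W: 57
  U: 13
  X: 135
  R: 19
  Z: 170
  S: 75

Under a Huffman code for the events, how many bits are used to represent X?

2

Huffman merges, smallest pair first:
U(13) + R(19) → 32
32 + W(57) → 89
S(75) + 89 → 164
X(135) + 164 → 299
Z(170) + 299 → 469
X sits 2 levels below the root, so its codeword is 2 bits.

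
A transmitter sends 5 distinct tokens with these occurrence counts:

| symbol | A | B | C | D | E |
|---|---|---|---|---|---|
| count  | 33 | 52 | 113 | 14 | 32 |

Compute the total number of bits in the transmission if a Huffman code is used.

Merge the two smallest weights repeatedly:
combine D(14), E(32) → 46
combine A(33), 46 → 79
combine B(52), 79 → 131
combine C(113), 131 → 244
Total encoded bits = sum of merged weights = 46 + 79 + 131 + 244 = 500.

500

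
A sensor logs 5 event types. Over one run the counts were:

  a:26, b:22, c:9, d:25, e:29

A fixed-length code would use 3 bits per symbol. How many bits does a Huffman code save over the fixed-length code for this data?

80

Fixed-length: 3 bits × 111 symbols = 333 bits.
Huffman merges:
c(9) + b(22) → 31
d(25) + a(26) → 51
e(29) + 31 → 60
51 + 60 → 111
Huffman total = 31 + 51 + 60 + 111 = 253 bits.
Saving = 333 − 253 = 80 bits.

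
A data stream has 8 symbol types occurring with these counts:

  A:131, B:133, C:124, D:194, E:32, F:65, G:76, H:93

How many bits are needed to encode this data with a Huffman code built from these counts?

2447

Build the Huffman tree bottom-up:
E(32) + F(65) → 97
G(76) + H(93) → 169
97 + C(124) → 221
A(131) + B(133) → 264
169 + D(194) → 363
221 + 264 → 485
363 + 485 → 848
Each symbol's bit-cost is frequency × depth; summing gives 2447 bits (equivalently 97 + 169 + 221 + 264 + 363 + 485 + 848).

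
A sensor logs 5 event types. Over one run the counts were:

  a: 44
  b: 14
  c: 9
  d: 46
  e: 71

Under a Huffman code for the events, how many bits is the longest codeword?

Merge the two lowest-weight nodes at each step:
combine c(9), b(14) → 23
combine 23, a(44) → 67
combine d(46), 67 → 113
combine e(71), 113 → 184
The first pair merged (c, b) ends up deepest, at depth 4.

4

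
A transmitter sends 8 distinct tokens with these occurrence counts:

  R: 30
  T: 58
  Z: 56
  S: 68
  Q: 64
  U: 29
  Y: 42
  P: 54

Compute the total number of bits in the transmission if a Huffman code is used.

Build the Huffman tree bottom-up:
combine U(29), R(30) → 59
combine Y(42), P(54) → 96
combine Z(56), T(58) → 114
combine 59, Q(64) → 123
combine S(68), 96 → 164
combine 114, 123 → 237
combine 164, 237 → 401
Total encoded bits = sum of merged weights = 59 + 96 + 114 + 123 + 164 + 237 + 401 = 1194.

1194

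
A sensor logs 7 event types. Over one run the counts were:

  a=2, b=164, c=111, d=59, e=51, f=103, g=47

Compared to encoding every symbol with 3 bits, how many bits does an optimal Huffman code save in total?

229

Fixed-length: 3 bits × 537 symbols = 1611 bits.
Huffman merges:
merge a(2) and g(47): 49
merge 49 and e(51): 100
merge d(59) and 100: 159
merge f(103) and c(111): 214
merge 159 and b(164): 323
merge 214 and 323: 537
Huffman total = 49 + 100 + 159 + 214 + 323 + 537 = 1382 bits.
Saving = 1611 − 1382 = 229 bits.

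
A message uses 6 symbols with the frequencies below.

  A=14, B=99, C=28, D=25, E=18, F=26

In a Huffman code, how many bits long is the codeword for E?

Build the tree from the bottom:
combine A(14), E(18) → 32
combine D(25), F(26) → 51
combine C(28), 32 → 60
combine 51, 60 → 111
combine B(99), 111 → 210
E sits 4 levels below the root, so its codeword is 4 bits.

4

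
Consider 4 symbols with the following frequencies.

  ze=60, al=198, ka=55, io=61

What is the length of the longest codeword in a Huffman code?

Merge the two lowest-weight nodes at each step:
combine ka(55), ze(60) → 115
combine io(61), 115 → 176
combine 176, al(198) → 374
The rarest symbols sit at the bottom; the longest codeword is 3 bits.

3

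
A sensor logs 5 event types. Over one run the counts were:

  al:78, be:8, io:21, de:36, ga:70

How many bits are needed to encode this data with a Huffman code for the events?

442

Greedily combine the two least-frequent nodes:
be(8) + io(21) → 29
29 + de(36) → 65
65 + ga(70) → 135
al(78) + 135 → 213
Total encoded bits = sum of merged weights = 29 + 65 + 135 + 213 = 442.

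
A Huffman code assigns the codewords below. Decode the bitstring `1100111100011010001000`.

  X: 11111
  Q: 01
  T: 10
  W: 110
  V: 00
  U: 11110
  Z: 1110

WQZVWTVTV

Read left to right; each codeword is recognised as soon as it completes (prefix code):
  110→W | 01→Q | 1110→Z | 00→V | 110→W | 10→T | 00→V | 10→T | 00→V
Decoded message: WQZVWTVTV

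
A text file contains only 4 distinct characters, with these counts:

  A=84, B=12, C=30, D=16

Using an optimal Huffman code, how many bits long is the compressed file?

228

Build the Huffman tree bottom-up:
merge B(12) and D(16): 28
merge 28 and C(30): 58
merge 58 and A(84): 142
The encoded length is the sum of every internal node's weight: 28 + 58 + 142 = 228 bits.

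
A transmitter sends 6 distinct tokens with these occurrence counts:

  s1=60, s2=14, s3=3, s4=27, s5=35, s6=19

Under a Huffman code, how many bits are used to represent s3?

Repeatedly merge the two smallest:
combine s3(3), s2(14) → 17
combine 17, s6(19) → 36
combine s4(27), s5(35) → 62
combine 36, s1(60) → 96
combine 62, 96 → 158
s3's leaf is at depth 4, giving a 4-bit codeword.

4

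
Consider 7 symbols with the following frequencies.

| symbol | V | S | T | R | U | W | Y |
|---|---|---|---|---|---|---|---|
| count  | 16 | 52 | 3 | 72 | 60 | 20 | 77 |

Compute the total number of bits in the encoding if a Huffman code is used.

749

Build the Huffman tree bottom-up:
T(3) + V(16) → 19
19 + W(20) → 39
39 + S(52) → 91
U(60) + R(72) → 132
Y(77) + 91 → 168
132 + 168 → 300
The encoded length is the sum of every internal node's weight: 19 + 39 + 91 + 132 + 168 + 300 = 749 bits.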